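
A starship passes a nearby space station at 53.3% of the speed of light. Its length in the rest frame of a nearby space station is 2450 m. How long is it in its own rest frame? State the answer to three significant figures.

γ = 1/√(1 − β²) = 1/√(1 − 0.284089) = 1/√0.715911 = 1/0.846115 = 1.1819.
Proper length: L₀ = γ·L = 1.1819 × 2450 = 2900 m.

2900 m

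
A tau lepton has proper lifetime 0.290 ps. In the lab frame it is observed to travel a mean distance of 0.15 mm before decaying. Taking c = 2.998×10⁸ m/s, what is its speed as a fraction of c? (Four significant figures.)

0.8652c

Let x = d/(cτ) = 1.500×10^-4 m / (2.998×10⁸ m/s × 2.900×10^-13 s) = 1.7253. Since d = βγcτ, x = βγ = β/√(1−β²).
Solving: β² = x²/(1+x²) = 2.97666/3.97666 = 0.748533, so β = 0.8652.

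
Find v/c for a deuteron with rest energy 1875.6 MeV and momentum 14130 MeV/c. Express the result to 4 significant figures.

βγ = pc/(mc²) = 14130/1875.6 = 7.5336.
Since γ² = 1 + (βγ)² = 57.7551, γ = √57.7551 = 7.59968, and β = (βγ)/γ = 7.5336/7.59968 = 0.9913.

0.9913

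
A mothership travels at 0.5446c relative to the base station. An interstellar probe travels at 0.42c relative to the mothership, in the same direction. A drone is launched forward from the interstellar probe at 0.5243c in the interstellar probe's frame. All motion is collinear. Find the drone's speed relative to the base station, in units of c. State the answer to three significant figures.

First combine the drone and interstellar probe (S''→S'): u₁ = (0.5243 + 0.42)/(1 + 0.5243×0.42) = 0.9443/1.220206 = 0.77389.
Then combine with the mothership (S'→S): u = (0.77389 + 0.5446)/(1 + 0.77389×0.5446) = 1.31849/1.421460494 = 0.92756.

0.928c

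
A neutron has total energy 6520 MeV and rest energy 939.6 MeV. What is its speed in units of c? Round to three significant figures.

Total energy E = γmc² gives γ = 6520/939.6 = 6.9391.
Hence β = √(1 − 1/γ²) = √(1 − 0.020768) = √0.979232 = 0.990.

0.990c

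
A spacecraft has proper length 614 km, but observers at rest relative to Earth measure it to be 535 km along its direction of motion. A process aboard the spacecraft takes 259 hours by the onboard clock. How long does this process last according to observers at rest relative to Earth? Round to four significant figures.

297.2 hours

Length contraction gives γ = L₀/L = 614/535 = 1.14766.
The same γ dilates the second interval: 1.14766 × 259 hours = 297.2 hours.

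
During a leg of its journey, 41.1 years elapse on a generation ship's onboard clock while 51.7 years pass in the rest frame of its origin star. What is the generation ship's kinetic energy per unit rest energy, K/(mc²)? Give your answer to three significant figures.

The time-dilation ratio gives γ = 51.7/41.1 = 1.25791.
K/(mc²) = γ − 1 = 1.25791 − 1 = 0.258.

0.258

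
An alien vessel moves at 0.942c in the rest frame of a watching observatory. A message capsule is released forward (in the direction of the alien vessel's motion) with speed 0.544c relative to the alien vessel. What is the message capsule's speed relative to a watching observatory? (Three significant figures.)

Relativistic velocity addition: u = (u' + v)/(1 + u'v/c²), with u' = 0.544c and v = 0.942c.
Numerator: 0.544 + 0.942 = 1.486. Denominator: 1 + (0.544)(0.942) = 1.512448.
u = 1.486/1.512448 = 0.98251, so the speed is 0.983c.

0.983c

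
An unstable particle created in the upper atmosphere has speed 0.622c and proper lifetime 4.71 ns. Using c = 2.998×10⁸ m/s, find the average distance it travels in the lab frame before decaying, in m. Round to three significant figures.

γ = 1/√(1 − β²) = 1/√(1 − 0.386884) = 1/√0.613116 = 1/0.783017 = 1.2771.
Lab-frame lifetime: Δt = γτ = 1.2771 × 4.71 ns = 6.0151 ns.
Distance: d = vΔt = 0.622 × 2.998×10⁸ m/s × 6.0151×10^-9 s = 1.12 m.

1.12 m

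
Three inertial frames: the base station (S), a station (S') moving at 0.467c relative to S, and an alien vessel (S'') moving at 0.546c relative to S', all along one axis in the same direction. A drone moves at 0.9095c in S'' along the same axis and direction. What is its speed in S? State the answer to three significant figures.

Compose velocities in two stages. Stage 1 (into S'): u₁ = (0.9095+0.546)/(1+0.9095×0.546) = 0.97255.
Stage 2 (into S): u = (0.97255+0.467)/(1+0.97255×0.467) = 0.98994, so the speed is 0.990c.

0.990c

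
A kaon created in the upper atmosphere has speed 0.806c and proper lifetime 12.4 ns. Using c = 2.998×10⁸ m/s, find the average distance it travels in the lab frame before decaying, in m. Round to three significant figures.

5.06 m

γ = 1/√(1 − β²) = 1/√(1 − 0.649636) = 1/√0.350364 = 1/0.591916 = 1.6894.
Lab-frame lifetime: Δt = γτ = 1.6894 × 12.4 ns = 20.949 ns.
Distance: d = vΔt = 0.806 × 2.998×10⁸ m/s × 2.0949×10^-8 s = 5.06 m.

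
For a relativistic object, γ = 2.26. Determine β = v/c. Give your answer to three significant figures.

β = √(1 − 1/γ²) = √(1 − 1/5.1076) = √0.804213 = 0.897.

0.897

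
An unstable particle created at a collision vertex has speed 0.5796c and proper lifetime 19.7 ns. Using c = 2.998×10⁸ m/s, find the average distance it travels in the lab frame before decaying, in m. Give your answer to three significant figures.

β² = 0.33593616, so γ = 1/√0.66406384 = 1.2271.
Lab-frame lifetime: Δt = γτ = 1.2271 × 19.7 ns = 24.174 ns.
Distance: d = vΔt = 0.5796 × 2.998×10⁸ m/s × 2.4174×10^-8 s = 4.20 m.

4.20 m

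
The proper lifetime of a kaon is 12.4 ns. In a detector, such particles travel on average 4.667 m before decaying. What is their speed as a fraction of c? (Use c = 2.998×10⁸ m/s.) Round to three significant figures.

0.782c

d = βγcτ ⇒ βγ = d/(cτ) = 4.667 m / (3.71752 m) = 1.2554.
β = (βγ)/√(1+(βγ)²) = 1.2554/√2.57603 = 0.782.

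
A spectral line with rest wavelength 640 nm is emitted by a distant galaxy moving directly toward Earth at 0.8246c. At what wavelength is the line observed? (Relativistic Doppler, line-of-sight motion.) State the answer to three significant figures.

198 nm

Relativistic Doppler for wavelength: λ_obs = λ_src · √((1−β)/(1+β)).
With β = 0.8246: factor = √(0.1754/1.8246) = 0.31005.
λ_obs = 640 × 0.31005 = 198 nm.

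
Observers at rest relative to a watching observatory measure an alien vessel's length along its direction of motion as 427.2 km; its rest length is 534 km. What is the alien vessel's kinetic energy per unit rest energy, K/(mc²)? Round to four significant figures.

0.2500

Length contraction gives γ = L₀/L = 534/427.2 = 1.25.
K/(mc²) = γ − 1 = 1.25 − 1 = 0.2500.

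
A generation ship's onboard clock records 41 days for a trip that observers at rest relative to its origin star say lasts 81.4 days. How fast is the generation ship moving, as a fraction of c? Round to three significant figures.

γ = Δt/Δτ = 81.4/41 = 1.9854.
β = √(1 − 1/γ²) = √(1 − 0.25369) = √0.74631 = 0.864.

0.864c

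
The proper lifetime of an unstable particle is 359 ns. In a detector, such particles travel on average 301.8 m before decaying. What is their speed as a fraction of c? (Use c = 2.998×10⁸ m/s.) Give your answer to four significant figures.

0.9419c

Let x = d/(cτ) = 301.8 m / (2.998×10⁸ m/s × 3.590×10^-7 s) = 2.8041. Since d = βγcτ, x = βγ = β/√(1−β²).
Solving: β² = x²/(1+x²) = 7.86298/8.86298 = 0.887171, so β = 0.9419.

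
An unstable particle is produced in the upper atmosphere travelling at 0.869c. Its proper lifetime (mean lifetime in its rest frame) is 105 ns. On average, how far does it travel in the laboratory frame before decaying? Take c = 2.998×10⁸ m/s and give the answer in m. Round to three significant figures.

With β = 0.869, γ = 1/√(1 − 0.869²) = 1/√0.244839 = 2.021.
Lab-frame lifetime: Δt = γτ = 2.021 × 105 ns = 212.2 ns.
Distance: d = vΔt = 0.869 × 2.998×10⁸ m/s × 2.1220×10^-7 s = 55.3 m.

55.3 m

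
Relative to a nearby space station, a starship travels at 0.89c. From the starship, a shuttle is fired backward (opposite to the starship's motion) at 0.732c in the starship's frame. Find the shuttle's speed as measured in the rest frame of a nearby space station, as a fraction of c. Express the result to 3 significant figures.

0.453c

Relativistic velocity addition: u = (u' + v)/(1 + u'v/c²), with u' = −0.732c and v = 0.89c.
Numerator: −0.732 + 0.89 = 0.158. Denominator: 1 + (−0.732)(0.89) = 0.34852.
u = 0.158/0.34852 = 0.45335, so the speed is 0.453c.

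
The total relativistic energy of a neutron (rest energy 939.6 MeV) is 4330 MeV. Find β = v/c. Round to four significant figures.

0.9762

γ = E/(mc²) = 4330/939.6 = 4.6083.
β = √(1 − 1/γ²) = √(1 − 0.0470889) = √0.9529111 = 0.9762.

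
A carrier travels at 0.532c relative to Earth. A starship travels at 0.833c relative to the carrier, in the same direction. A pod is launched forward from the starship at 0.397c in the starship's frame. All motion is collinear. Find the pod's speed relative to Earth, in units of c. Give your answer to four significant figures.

Apply u = (u'+v)/(1+u'v) twice. Pod in the carrier frame: (0.397+0.833)/(1+0.397·0.833) = 1.23/1.330701 = 0.92432c.
That velocity, transformed to the rest frame of Earth: (0.92432+0.532)/(1+0.92432·0.532) = 1.45632/1.49173824 = 0.97626c.

0.9763c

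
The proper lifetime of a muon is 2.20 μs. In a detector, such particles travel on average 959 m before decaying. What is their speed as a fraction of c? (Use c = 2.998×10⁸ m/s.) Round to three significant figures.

0.824c

d = βγcτ ⇒ βγ = d/(cτ) = 959.0 m / (659.56 m) = 1.454.
β = (βγ)/√(1+(βγ)²) = 1.454/√3.11412 = 0.824.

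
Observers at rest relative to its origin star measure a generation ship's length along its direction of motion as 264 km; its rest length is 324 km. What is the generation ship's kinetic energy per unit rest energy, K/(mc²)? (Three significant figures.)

0.227

γ = L₀/L = 324/264 = 1.22727.
Since K = (γ−1)mc², K/(mc²) = 1.22727 − 1 = 0.227.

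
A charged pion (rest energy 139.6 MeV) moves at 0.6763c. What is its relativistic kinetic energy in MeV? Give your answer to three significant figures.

With β = 0.6763, γ = 1/√(1 − 0.6763²) = 1/√0.54261831 = 1.35754.
Kinetic energy: K = (γ − 1)mc² = (1.35754 − 1) × 139.6 MeV = 0.35754 × 139.6 = 49.9 MeV.

49.9 MeV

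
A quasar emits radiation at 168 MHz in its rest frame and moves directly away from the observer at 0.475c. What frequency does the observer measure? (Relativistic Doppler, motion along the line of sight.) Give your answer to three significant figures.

100 MHz

Relativistic Doppler (source moving away): f_obs = f_src · √((1−β)/(1+β)).
With β = 0.475: factor = √(0.525/1.475) = 0.5966.
f_obs = 168 × 0.5966 = 100 MHz.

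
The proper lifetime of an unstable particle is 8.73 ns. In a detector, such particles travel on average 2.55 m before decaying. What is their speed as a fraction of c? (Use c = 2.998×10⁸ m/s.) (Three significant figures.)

0.698c

Let x = d/(cτ) = 2.550 m / (2.998×10⁸ m/s × 8.730×10^-9 s) = 0.9743. Since d = βγcτ, x = βγ = β/√(1−β²).
Solving: β² = x²/(1+x²) = 0.94926/1.94926 = 0.486985, so β = 0.698.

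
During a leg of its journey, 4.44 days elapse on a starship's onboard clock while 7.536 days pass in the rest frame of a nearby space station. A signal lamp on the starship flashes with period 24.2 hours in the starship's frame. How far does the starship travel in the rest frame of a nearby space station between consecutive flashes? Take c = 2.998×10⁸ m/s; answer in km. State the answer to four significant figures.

The time-dilation ratio gives γ = 7.536/4.44 = 1.6973.
β = √(1 − 1/γ²) = 0.80801. Lab-frame period = γτ = 1.6973×24.2 hours = 41.075 hours. Distance = βc × γτ = 0.80801 × 2.998×10⁸ m/s × 147870 s = 3.5820×10^13 m = 3.582×10^10 km.

3.582×10^10 km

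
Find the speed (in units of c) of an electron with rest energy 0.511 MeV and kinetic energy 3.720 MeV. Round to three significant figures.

0.993c

K = (γ−1)mc², so γ = 1 + 3.720/0.511 = 8.2798.
Then v/c = √(1 − γ⁻²) = √(1 − 0.0145868) = √0.9854132 = 0.993.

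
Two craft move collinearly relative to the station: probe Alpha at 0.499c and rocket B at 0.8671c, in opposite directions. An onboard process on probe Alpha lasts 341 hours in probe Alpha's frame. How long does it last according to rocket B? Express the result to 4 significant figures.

Speed of probe Alpha in rocket B's frame: u = (v_A + v_B)/(1 + v_A v_B/c²) = (0.499 + 0.8671)/(1 + 0.499×0.8671) = 1.3661/1.4326829 = 0.95353; |u| = 0.95353c.
At |u| = 0.95353c, γ = (1 − 0.909219)^(−1/2) = 3.319.
The clock on probe Alpha records proper time, so rocket B measures Δt = γΔτ = 3.319 × 341 = 1132 hours.

1132 hours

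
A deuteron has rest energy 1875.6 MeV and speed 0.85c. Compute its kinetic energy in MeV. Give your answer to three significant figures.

1680 MeV

γ = 1/√(1 − β²) = 1/√(1 − 0.7225) = 1/√0.2775 = 1.89832.
Kinetic energy: K = (γ − 1)mc² = (1.89832 − 1) × 1875.6 MeV = 0.89832 × 1875.6 = 1680 MeV.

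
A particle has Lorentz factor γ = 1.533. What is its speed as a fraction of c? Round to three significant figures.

0.758c

β = √(1 − 1/γ²) = √(1 − 1/2.350089) = √0.574484 = 0.758.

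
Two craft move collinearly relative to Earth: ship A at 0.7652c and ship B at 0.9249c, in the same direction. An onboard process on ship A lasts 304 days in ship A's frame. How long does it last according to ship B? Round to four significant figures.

Transform ship A's velocity into ship B's frame: (0.7652 − 0.9249)/(1 − 0.7652·0.9249) = −0.1597/0.29226652, so the relative speed is 0.54642c.
γ for this relative speed: γ = 1/√(1 − 0.298575) = 1.194.
Ship A's interval is proper; time dilation gives Δt_B = γΔτ = 1.194 × 304 days = 363.0 days.

363.0 days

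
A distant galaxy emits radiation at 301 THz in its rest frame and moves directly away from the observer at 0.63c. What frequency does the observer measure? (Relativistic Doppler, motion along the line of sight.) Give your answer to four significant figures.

Relativistic Doppler (source moving away): f_obs = f_src · √((1−β)/(1+β)).
With β = 0.63: factor = √(0.37/1.63) = 0.47644.
f_obs = 301 × 0.47644 = 143.4 THz.

143.4 THz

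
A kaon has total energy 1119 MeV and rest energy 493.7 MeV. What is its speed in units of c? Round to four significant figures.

0.8974c

Total energy E = γmc² gives γ = 1119/493.7 = 2.2666.
Hence β = √(1 − 1/γ²) = √(1 − 0.194648) = √0.805352 = 0.8974.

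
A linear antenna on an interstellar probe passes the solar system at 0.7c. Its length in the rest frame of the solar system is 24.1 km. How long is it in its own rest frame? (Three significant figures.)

33.7 km

With β = 0.7, γ = 1/√(1 − 0.7²) = 1/√0.51 = 1.4003.
Proper length: L₀ = γ·L = 1.4003 × 24.1 = 33.7 km.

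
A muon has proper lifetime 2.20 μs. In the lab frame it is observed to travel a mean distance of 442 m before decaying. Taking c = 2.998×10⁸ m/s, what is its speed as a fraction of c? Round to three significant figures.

0.557c

Lab distance = (lab lifetime)·v = γτ·βc, so βγ = d/(cτ) = 442.0/(2.998×10⁸ × 2.200×10^-6) = 0.67014.
With βγ = 0.67014: γ² = 1 + (βγ)² = 1.449088, and β = (βγ)/γ = 0.67014/1.20378 = 0.557.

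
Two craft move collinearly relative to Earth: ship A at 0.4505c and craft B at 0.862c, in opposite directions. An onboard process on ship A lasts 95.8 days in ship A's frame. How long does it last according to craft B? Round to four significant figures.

293.9 days

Transform ship A's velocity into craft B's frame: (0.4505 + 0.862)/(1 + 0.4505·0.862) = 1.3125/1.388331, so the relative speed is 0.94538c.
γ for this relative speed: γ = 1/√(1 − 0.893743) = 3.0678.
Ship A's interval is proper; time dilation gives Δt_B = γΔτ = 3.0678 × 95.8 days = 293.9 days.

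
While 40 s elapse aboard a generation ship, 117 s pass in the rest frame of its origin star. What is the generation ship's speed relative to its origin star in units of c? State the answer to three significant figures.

γ = Δt/Δτ = 117/40 = 2.925.
β = √(1 − 1/γ²) = √(1 − 0.116882) = √0.883118 = 0.940.

0.940c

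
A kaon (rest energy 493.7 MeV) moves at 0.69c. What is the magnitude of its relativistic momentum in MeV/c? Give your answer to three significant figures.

With β = 0.69, γ = 1/√(1 − 0.69²) = 1/√0.5239 = 1.3816.
Momentum: p = γβ·mc = 1.3816 × 0.69 × 493.7 MeV/c = 471 MeV/c.

471 MeV/c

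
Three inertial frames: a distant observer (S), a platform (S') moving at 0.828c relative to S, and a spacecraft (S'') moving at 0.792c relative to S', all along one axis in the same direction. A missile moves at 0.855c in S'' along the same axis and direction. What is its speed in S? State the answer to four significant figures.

First combine the missile and spacecraft (S''→S'): u₁ = (0.855 + 0.792)/(1 + 0.855×0.792) = 1.647/1.67716 = 0.98202.
Then combine with the platform (S'→S): u = (0.98202 + 0.828)/(1 + 0.98202×0.828) = 1.81002/1.81311256 = 0.99829.

0.9983c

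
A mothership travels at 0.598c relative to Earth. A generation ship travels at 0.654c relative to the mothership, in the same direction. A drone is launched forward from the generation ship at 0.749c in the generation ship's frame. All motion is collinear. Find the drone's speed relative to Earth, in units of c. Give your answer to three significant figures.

0.985c

Compose velocities in two stages. Stage 1 (into S'): u₁ = (0.749+0.654)/(1+0.749×0.654) = 0.94171.
Stage 2 (into S): u = (0.94171+0.598)/(1+0.94171×0.598) = 0.98501, so the speed is 0.985c.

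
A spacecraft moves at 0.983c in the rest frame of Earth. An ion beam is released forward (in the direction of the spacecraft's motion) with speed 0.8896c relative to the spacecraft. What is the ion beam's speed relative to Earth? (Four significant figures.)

0.9990c

In units of c, u = (u' + v)/(1 + u'v) with u' = 0.8896 and v = 0.983.
Numerator: 0.8896 + 0.983 = 1.8726. Denominator: 1 + (0.8896)(0.983) = 1.8744768.
u = 1.8726/1.8744768 = 0.999, so the speed is 0.9990c.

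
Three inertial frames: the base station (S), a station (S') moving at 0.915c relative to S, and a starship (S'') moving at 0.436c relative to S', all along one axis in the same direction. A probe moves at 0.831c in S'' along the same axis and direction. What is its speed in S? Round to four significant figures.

0.9968c

First combine the probe and starship (S''→S'): u₁ = (0.831 + 0.436)/(1 + 0.831×0.436) = 1.267/1.362316 = 0.93003.
Then combine with the station (S'→S): u = (0.93003 + 0.915)/(1 + 0.93003×0.915) = 1.84503/1.85097745 = 0.99679.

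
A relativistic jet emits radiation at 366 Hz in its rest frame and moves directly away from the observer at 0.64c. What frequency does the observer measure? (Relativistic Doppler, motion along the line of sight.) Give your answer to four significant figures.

171.5 Hz

Relativistic Doppler (source moving away): f_obs = f_src · √((1−β)/(1+β)).
With β = 0.64: factor = √(0.36/1.64) = 0.46852.
f_obs = 366 × 0.46852 = 171.5 Hz.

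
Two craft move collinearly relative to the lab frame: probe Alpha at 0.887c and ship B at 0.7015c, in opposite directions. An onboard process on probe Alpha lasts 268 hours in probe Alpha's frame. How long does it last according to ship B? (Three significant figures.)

Speed of probe Alpha in ship B's frame: u = (v_A + v_B)/(1 + v_A v_B/c²) = (0.887 + 0.7015)/(1 + 0.887×0.7015) = 1.5885/1.6222305 = 0.97921; |u| = 0.97921c.
At |u| = 0.97921c, γ = (1 − 0.958852)^(−1/2) = 4.9298.
Probe Alpha's interval is proper; time dilation gives Δt_B = γΔτ = 4.9298 × 268 hours = 1320 hours.

1320 hours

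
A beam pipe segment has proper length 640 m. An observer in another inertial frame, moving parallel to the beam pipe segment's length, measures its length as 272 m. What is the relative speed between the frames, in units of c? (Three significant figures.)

0.905c

Length contraction gives γ = L₀/L = 640/272 = 2.3529.
β = √(1 − 1/γ²) = √0.819369 = 0.905.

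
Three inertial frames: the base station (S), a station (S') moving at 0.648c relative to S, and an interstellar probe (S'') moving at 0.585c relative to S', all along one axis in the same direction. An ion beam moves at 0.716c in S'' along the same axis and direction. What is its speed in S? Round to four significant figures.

0.9817c

First combine the ion beam and interstellar probe (S''→S'): u₁ = (0.716 + 0.585)/(1 + 0.716×0.585) = 1.301/1.41886 = 0.91693.
Then combine with the station (S'→S): u = (0.91693 + 0.648)/(1 + 0.91693×0.648) = 1.56493/1.59417064 = 0.98166.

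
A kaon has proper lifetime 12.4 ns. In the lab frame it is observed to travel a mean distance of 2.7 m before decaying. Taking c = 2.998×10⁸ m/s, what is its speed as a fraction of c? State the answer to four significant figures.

0.5877c

Lab distance = (lab lifetime)·v = γτ·βc, so βγ = d/(cτ) = 2.700/(2.998×10⁸ × 1.240×10^-8) = 0.72629.
With βγ = 0.72629: γ² = 1 + (βγ)² = 1.527497, and β = (βγ)/γ = 0.72629/1.23592 = 0.5877.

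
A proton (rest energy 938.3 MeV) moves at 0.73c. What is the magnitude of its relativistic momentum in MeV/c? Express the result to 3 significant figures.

β² = 0.5329, so γ = 1/√0.4671 = 1.4632.
Momentum: p = γβ·mc = 1.4632 × 0.73 × 938.3 MeV/c = 1000 MeV/c.

1000 MeV/c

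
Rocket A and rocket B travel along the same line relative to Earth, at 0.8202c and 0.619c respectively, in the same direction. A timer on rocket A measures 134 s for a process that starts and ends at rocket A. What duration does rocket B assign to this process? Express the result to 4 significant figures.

Transform rocket A's velocity into rocket B's frame: (0.8202 − 0.619)/(1 − 0.8202·0.619) = 0.2012/0.4922962, so the relative speed is 0.4087c.
At |u| = 0.4087c, γ = (1 − 0.167036)^(−1/2) = 1.0957.
Rocket A's interval is proper; time dilation gives Δt_B = γΔτ = 1.0957 × 134 s = 146.8 s.

146.8 s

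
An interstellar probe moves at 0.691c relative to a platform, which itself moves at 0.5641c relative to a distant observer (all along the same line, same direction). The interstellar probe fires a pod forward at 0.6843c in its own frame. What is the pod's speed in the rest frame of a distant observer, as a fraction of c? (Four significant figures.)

0.9811c

Compose velocities in two stages. Stage 1 (into S'): u₁ = (0.6843+0.691)/(1+0.6843×0.691) = 0.93377.
Stage 2 (into S): u = (0.93377+0.5641)/(1+0.93377×0.5641) = 0.98109, so the speed is 0.9811c.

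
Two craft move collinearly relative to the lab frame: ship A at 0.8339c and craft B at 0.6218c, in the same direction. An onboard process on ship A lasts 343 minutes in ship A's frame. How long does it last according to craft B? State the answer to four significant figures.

382.1 minutes

The velocity of ship A relative to craft B is (0.8339 − 0.6218)c / (1 − 0.8339×0.6218) = 0.44052c; relative speed 0.44052c.
At |u| = 0.44052c, γ = (1 − 0.194058)^(−1/2) = 1.1139.
The clock on ship A records proper time, so craft B measures Δt = γΔτ = 1.1139 × 343 = 382.1 minutes.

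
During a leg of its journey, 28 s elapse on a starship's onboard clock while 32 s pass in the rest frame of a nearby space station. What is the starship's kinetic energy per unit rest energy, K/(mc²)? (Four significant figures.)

0.1429

γ = Δt/Δτ = 32/28 = 1.14286.
K/(mc²) = γ − 1 = 1.14286 − 1 = 0.1429.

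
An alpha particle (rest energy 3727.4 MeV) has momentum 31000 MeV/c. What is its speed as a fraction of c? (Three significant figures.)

0.993c

βγ = pc/(mc²) = 31000/3727.4 = 8.3168.
Since γ² = 1 + (βγ)² = 70.1692, γ = √70.1692 = 8.37671, and β = (βγ)/γ = 8.3168/8.37671 = 0.993.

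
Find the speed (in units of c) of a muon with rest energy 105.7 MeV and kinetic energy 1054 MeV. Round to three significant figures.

0.996c

K = (γ−1)mc², so γ = 1 + 1054/105.7 = 10.972.
Then v/c = √(1 − γ⁻²) = √(1 − 0.0083067) = √0.9916933 = 0.996.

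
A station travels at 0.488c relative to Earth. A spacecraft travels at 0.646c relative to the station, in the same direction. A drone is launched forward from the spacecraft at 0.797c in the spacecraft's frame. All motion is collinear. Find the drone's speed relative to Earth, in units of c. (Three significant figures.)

Compose velocities in two stages. Stage 1 (into S'): u₁ = (0.797+0.646)/(1+0.797×0.646) = 0.95256.
Stage 2 (into S): u = (0.95256+0.488)/(1+0.95256×0.488) = 0.98342, so the speed is 0.983c.

0.983c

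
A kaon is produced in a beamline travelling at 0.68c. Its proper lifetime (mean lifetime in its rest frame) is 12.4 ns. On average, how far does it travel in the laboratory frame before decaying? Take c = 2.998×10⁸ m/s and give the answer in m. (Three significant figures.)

3.45 m

γ = 1/√(1 − β²) = 1/√(1 − 0.4624) = 1/√0.5376 = 1/0.733212 = 1.3639.
Lab-frame lifetime: Δt = γτ = 1.3639 × 12.4 ns = 16.912 ns.
Distance: d = vΔt = 0.68 × 2.998×10⁸ m/s × 1.6912×10^-8 s = 3.45 m.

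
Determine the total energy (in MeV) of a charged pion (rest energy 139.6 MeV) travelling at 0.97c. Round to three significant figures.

574 MeV

γ = 1/√(1 − β²) = 1/√(1 − 0.9409) = 1/√0.0591 = 4.1135.
Total energy: E = γmc² = 4.1135 × 139.6 MeV = 574 MeV.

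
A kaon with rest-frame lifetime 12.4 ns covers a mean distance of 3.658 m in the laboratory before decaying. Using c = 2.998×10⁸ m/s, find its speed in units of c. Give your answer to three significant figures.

Lab distance = (lab lifetime)·v = γτ·βc, so βγ = d/(cτ) = 3.658/(2.998×10⁸ × 1.240×10^-8) = 0.98399.
With βγ = 0.98399: γ² = 1 + (βγ)² = 1.968236, and β = (βγ)/γ = 0.98399/1.40294 = 0.701.

0.701c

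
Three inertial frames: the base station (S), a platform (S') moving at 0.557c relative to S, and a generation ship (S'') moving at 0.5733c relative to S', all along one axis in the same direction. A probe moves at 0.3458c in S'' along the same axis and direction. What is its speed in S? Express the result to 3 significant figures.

First combine the probe and generation ship (S''→S'): u₁ = (0.3458 + 0.5733)/(1 + 0.3458×0.5733) = 0.9191/1.19824714 = 0.76704.
Then combine with the platform (S'→S): u = (0.76704 + 0.557)/(1 + 0.76704×0.557) = 1.32404/1.42724128 = 0.92769.

0.928c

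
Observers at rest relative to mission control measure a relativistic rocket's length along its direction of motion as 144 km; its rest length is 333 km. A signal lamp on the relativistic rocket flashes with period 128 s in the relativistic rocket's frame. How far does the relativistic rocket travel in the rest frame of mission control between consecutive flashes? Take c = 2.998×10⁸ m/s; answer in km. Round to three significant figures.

Length contraction gives γ = L₀/L = 333/144 = 2.3125.
β = √(1 − 1/γ²) = 0.90167. Lab-frame period = γτ = 2.3125×128 s = 296 s. Distance = βc × γτ = 0.90167 × 2.998×10⁸ m/s × 296 s = 8.0015×10^10 m = 8.00×10^7 km.

8.00×10^7 km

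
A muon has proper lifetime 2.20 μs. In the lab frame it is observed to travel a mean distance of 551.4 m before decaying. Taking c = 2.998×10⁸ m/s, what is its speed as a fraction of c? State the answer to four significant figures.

0.6414c

Let x = d/(cτ) = 551.4 m / (2.998×10⁸ m/s × 2.200×10^-6 s) = 0.83601. Since d = βγcτ, x = βγ = β/√(1−β²).
Solving: β² = x²/(1+x²) = 0.698913/1.698913 = 0.411388, so β = 0.6414.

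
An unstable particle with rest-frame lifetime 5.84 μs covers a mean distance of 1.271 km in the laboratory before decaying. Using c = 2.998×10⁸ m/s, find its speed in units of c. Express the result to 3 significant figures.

Lab distance = (lab lifetime)·v = γτ·βc, so βγ = d/(cτ) = 1271/(2.998×10⁸ × 5.840×10^-6) = 0.72594.
With βγ = 0.72594: γ² = 1 + (βγ)² = 1.526989, and β = (βγ)/γ = 0.72594/1.23571 = 0.587.

0.587c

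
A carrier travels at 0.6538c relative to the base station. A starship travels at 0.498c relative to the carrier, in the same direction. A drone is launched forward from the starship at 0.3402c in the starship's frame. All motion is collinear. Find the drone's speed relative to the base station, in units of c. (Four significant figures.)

Compose velocities in two stages. Stage 1 (into S'): u₁ = (0.3402+0.498)/(1+0.3402×0.498) = 0.71677.
Stage 2 (into S): u = (0.71677+0.6538)/(1+0.71677×0.6538) = 0.93323, so the speed is 0.9332c.

0.9332c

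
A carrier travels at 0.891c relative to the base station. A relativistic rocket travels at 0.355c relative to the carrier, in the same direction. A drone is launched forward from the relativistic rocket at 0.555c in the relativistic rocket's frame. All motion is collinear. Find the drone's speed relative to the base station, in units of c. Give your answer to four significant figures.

Apply u = (u'+v)/(1+u'v) twice. Drone in the carrier frame: (0.555+0.355)/(1+0.555·0.355) = 0.91/1.197025 = 0.76022c.
That velocity, transformed to the rest frame of the base station: (0.76022+0.891)/(1+0.76022·0.891) = 1.65122/1.67735602 = 0.98442c.

0.9844c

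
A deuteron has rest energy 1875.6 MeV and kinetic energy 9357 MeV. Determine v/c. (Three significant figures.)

K = (γ−1)mc², so γ = 1 + 9357/1875.6 = 5.9888.
Then v/c = √(1 − γ⁻²) = √(1 − 0.0278818) = √0.9721182 = 0.986.

0.986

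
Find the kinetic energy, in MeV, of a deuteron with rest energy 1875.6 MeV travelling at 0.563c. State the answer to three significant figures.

394 MeV

With β = 0.563, γ = 1/√(1 − 0.563²) = 1/√0.683031 = 1.20998.
Kinetic energy: K = (γ − 1)mc² = (1.20998 − 1) × 1875.6 MeV = 0.20998 × 1875.6 = 394 MeV.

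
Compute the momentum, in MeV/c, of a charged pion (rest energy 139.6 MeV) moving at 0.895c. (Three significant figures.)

With β = 0.895, γ = 1/√(1 − 0.895²) = 1/√0.198975 = 2.2418.
Momentum: p = γβ·mc = 2.2418 × 0.895 × 139.6 MeV/c = 280 MeV/c.

280 MeV/c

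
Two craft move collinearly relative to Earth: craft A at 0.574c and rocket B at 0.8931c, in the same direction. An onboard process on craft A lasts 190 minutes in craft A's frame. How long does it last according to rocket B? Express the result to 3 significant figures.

251 minutes

Speed of craft A in rocket B's frame: u = (v_A − v_B)/(1 − v_A v_B/c²) = (0.574 − 0.8931)/(1 − 0.574×0.8931) = −0.3191/0.4873606 = −0.65475; |u| = 0.65475c.
At |u| = 0.65475c, γ = (1 − 0.428698)^(−1/2) = 1.323.
The clock on craft A records proper time, so rocket B measures Δt = γΔτ = 1.323 × 190 = 251 minutes.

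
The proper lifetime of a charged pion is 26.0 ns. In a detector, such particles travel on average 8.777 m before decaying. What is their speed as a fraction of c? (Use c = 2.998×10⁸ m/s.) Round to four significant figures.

Let x = d/(cτ) = 8.777 m / (2.998×10⁸ m/s × 2.600×10^-8 s) = 1.126. Since d = βγcτ, x = βγ = β/√(1−β²).
Solving: β² = x²/(1+x²) = 1.26788/2.26788 = 0.55906, so β = 0.7477.

0.7477c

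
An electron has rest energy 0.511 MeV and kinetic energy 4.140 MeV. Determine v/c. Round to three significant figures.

γ = 1 + K/(mc²) = 1 + 4.140/0.511 = 9.1018.
β = √(1 − 1/γ²) = √(1 − 0.0120711) = √0.9879289 = 0.994.

0.994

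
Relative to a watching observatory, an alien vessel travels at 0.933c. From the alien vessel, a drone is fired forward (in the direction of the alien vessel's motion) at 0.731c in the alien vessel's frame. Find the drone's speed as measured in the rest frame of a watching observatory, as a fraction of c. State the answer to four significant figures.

Relativistic velocity addition: u = (u' + v)/(1 + u'v/c²), with u' = 0.731c and v = 0.933c.
Numerator: 0.731 + 0.933 = 1.664. Denominator: 1 + (0.731)(0.933) = 1.682023.
u = 1.664/1.682023 = 0.98928, so the speed is 0.9893c.

0.9893c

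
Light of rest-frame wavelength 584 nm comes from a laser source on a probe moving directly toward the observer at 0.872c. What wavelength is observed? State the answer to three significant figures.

Relativistic Doppler for wavelength: λ_obs = λ_src · √((1−β)/(1+β)).
With β = 0.872: factor = √(0.128/1.872) = 0.26149.
λ_obs = 584 × 0.26149 = 153 nm.

153 nm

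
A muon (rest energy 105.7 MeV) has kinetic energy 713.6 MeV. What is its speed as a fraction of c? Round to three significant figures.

K = (γ−1)mc², so γ = 1 + 713.6/105.7 = 7.7512.
Then v/c = √(1 − γ⁻²) = √(1 − 0.0166442) = √0.9833558 = 0.992.

0.992c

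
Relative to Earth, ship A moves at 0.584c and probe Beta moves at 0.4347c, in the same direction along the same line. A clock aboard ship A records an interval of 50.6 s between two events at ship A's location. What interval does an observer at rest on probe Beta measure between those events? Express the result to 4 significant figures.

51.64 s

Transform ship A's velocity into probe Beta's frame: (0.584 − 0.4347)/(1 − 0.584·0.4347) = 0.1493/0.7461352, so the relative speed is 0.2001c.
At |u| = 0.2001c, γ = (1 − 0.04004)^(−1/2) = 1.0206.
The clock on ship A records proper time, so probe Beta measures Δt = γΔτ = 1.0206 × 50.6 = 51.64 s.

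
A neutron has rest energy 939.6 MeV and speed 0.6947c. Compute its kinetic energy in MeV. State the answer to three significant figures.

367 MeV

With β = 0.6947, γ = 1/√(1 − 0.6947²) = 1/√0.51739191 = 1.39024.
Kinetic energy: K = (γ − 1)mc² = (1.39024 − 1) × 939.6 MeV = 0.39024 × 939.6 = 367 MeV.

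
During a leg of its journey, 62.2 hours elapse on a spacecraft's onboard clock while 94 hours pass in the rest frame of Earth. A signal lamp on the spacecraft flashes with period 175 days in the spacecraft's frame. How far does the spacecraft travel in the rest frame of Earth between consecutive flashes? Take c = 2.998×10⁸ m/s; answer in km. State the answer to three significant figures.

The time-dilation ratio gives γ = 94/62.2 = 1.51125.
β = √(1 − 1/γ²) = 0.74977. Lab-frame period = γτ = 1.51125×175 days = 264.47 days. Distance = βc × γτ = 0.74977 × 2.998×10⁸ m/s × 22850208 s = 5.1363×10^15 m = 5.14×10^12 km.

5.14×10^12 km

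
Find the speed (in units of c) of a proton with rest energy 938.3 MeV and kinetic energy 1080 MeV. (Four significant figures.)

γ = 1 + K/(mc²) = 1 + 1080/938.3 = 2.151.
β = √(1 − 1/γ²) = √(1 − 0.216132) = √0.783868 = 0.8854.

0.8854c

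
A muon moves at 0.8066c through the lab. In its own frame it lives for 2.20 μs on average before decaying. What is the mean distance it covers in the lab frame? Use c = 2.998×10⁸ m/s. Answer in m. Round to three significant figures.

With β = 0.8066, γ = 1/√(1 − 0.8066²) = 1/√0.34939644 = 1.6918.
Lab-frame lifetime: Δt = γτ = 1.6918 × 2.20 μs = 3.722 μs.
Distance: d = vΔt = 0.8066 × 2.998×10⁸ m/s × 3.7220×10^-6 s = 900 m.

900 m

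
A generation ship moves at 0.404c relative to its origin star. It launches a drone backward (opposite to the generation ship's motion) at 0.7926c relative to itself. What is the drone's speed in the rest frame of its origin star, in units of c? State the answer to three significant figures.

0.572c

In units of c, u = (u' + v)/(1 + u'v) with u' = −0.7926 and v = 0.404.
Numerator: −0.7926 + 0.404 = −0.3886. Denominator: 1 + (−0.7926)(0.404) = 0.6797896.
u = −0.3886/0.6797896 = −0.57165, so the speed is 0.572c.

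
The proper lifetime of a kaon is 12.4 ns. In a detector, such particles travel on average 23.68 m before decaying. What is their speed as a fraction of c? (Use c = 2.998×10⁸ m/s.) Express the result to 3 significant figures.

Lab distance = (lab lifetime)·v = γτ·βc, so βγ = d/(cτ) = 23.68/(2.998×10⁸ × 1.240×10^-8) = 6.3698.
With βγ = 6.3698: γ² = 1 + (βγ)² = 41.5744, and β = (βγ)/γ = 6.3698/6.44782 = 0.988.

0.988c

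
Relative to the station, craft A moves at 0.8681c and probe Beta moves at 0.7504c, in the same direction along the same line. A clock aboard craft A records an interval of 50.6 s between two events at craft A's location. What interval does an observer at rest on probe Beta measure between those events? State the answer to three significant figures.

The velocity of craft A relative to probe Beta is (0.8681 − 0.7504)c / (1 − 0.8681×0.7504) = 0.33766c; relative speed 0.33766c.
At |u| = 0.33766c, γ = (1 − 0.114014)^(−1/2) = 1.0624.
The clock on craft A records proper time, so probe Beta measures Δt = γΔτ = 1.0624 × 50.6 = 53.8 s.

53.8 s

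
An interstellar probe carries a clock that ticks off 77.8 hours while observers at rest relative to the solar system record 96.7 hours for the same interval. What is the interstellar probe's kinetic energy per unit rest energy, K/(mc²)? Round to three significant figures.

γ = Δt/Δτ = 96.7/77.8 = 1.24293.
Since K = (γ−1)mc², K/(mc²) = 1.24293 − 1 = 0.243.

0.243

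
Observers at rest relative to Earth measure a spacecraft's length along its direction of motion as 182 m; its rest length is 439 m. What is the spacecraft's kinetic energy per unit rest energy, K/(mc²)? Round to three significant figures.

From L = L₀/γ: γ = 439/182 = 2.41209.
Since K = (γ−1)mc², K/(mc²) = 2.41209 − 1 = 1.41.

1.41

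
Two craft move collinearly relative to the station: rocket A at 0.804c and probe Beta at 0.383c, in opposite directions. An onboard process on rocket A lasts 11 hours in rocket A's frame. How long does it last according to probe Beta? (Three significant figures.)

26.2 hours

Transform rocket A's velocity into probe Beta's frame: (0.804 + 0.383)/(1 + 0.804·0.383) = 1.187/1.307932, so the relative speed is 0.90754c.
γ for this relative speed: γ = 1/√(1 − 0.823629) = 2.3811.
The clock on rocket A records proper time, so probe Beta measures Δt = γΔτ = 2.3811 × 11 = 26.2 hours.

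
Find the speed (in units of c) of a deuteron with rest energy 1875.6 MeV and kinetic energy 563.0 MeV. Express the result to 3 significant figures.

0.639c

K = (γ−1)mc², so γ = 1 + 563.0/1875.6 = 1.3002.
Then v/c = √(1 − γ⁻²) = √(1 − 0.591534) = √0.408466 = 0.639.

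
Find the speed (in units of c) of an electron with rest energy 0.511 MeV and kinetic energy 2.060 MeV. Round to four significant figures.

0.9800c

γ = 1 + K/(mc²) = 1 + 2.060/0.511 = 5.0313.
β = √(1 − 1/γ²) = √(1 − 0.0395039) = √0.9604961 = 0.9800.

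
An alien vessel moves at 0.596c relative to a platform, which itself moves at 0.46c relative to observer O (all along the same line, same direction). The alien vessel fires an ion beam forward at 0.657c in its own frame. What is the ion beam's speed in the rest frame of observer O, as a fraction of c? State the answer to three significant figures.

0.962c

Apply u = (u'+v)/(1+u'v) twice. Ion beam in the platform frame: (0.657+0.596)/(1+0.657·0.596) = 1.253/1.391572 = 0.90042c.
That velocity, transformed to the rest frame of observer O: (0.90042+0.46)/(1+0.90042·0.46) = 1.36042/1.4141932 = 0.96198c.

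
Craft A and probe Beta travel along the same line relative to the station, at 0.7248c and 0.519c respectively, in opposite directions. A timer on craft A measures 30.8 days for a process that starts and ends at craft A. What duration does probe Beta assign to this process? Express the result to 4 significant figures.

The velocity of craft A relative to probe Beta is (0.7248 + 0.519)c / (1 + 0.7248×0.519) = 0.90381c; relative speed 0.90381c.
At |u| = 0.90381c, γ = (1 − 0.816873)^(−1/2) = 2.3368.
The clock on craft A records proper time, so probe Beta measures Δt = γΔτ = 2.3368 × 30.8 = 71.97 days.

71.97 days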